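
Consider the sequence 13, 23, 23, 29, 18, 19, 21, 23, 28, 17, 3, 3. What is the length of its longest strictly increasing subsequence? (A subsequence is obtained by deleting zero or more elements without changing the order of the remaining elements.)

6

Scanning left to right, the best length ending at each element is: 13→1, 23→2, 23→2, 29→3, 18→2, 19→3, 21→4, 23→5, 28→6, 17→2, 3→1, 3→1.
So the longest increasing subsequence has length 6, e.g. 13, 18, 19, 21, 23, 28.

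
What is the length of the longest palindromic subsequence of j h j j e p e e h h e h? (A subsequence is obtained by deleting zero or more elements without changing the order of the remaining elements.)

6

Using dp[i][j] = 2 + dp[i+1][j−1] if the ends match, else max(dp[i+1][j], dp[i][j−1]):
dp[1][12] = 6. A witness is hehheh at positions 2,5,9,10,11,12.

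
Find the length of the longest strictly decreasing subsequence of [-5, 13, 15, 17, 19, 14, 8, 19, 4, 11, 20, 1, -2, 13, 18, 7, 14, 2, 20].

Let dp[i] be the longest decreasing subsequence ending at position i. Then dp = [1, 1, 1, 1, 1, 2, 3, 1, 4, 3, 1, 5, 6, 3, 2, 4, 3, 5, 1].
The maximum is 6; one witness is 15, 14, 8, 4, 1, -2 at positions 3,6,7,9,12,13.

6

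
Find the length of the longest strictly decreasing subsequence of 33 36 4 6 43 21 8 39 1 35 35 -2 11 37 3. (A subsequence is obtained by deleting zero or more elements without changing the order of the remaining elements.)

5

Scanning left to right, the best length ending at each element is: 33→1, 36→1, 4→2, 6→2, 43→1, 21→2, 8→3, 39→2, 1→4, 35→3, 35→3, -2→5, 11→4, 37→3, 3→5.
So the longest decreasing subsequence has length 5, e.g. 33, 21, 8, 1, -2.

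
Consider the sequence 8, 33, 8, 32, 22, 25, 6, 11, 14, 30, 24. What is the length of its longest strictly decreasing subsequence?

4

Let dp[i] be the longest decreasing subsequence ending at position i. Then dp = [1, 1, 2, 2, 3, 3, 4, 4, 4, 3, 4].
The maximum is 4; one witness is 33, 32, 22, 6 at positions 2,4,5,7.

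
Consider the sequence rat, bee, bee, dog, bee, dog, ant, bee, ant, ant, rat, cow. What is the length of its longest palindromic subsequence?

7

One longest palindromic subsequence is rat bee dog bee dog bee rat (positions 1,3,4,5,6,8,11); it reads the same forward and backward, and the interval DP gives dp[1][12] = 7.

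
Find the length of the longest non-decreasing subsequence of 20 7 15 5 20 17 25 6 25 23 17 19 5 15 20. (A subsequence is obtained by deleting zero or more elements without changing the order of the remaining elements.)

Let dp[i] be the longest non-decreasing subsequence ending at position i. Then dp = [1, 1, 2, 1, 3, 3, 4, 2, 5, 4, 4, 5, 2, 3, 6].
The maximum is 6; one witness is 7, 15, 17, 17, 19, 20 at positions 2,3,6,11,12,15.

6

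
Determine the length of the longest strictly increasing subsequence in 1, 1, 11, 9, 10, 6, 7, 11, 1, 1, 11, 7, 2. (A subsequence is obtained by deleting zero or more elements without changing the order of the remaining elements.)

One longest increasing subsequence is 1, 9, 10, 11 (positions 1,4,5,8), of length 4; no longer one exists.

4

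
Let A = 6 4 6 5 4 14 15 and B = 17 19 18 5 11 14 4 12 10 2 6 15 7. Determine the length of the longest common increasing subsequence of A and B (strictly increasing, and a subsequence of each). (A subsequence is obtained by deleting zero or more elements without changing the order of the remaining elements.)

For each value that appears in both, track the longest common increasing run ending there.
The best achievable length is 3; one witness is 5, 14, 15 (A-positions 4,6,7, B-positions 4,6,12).

3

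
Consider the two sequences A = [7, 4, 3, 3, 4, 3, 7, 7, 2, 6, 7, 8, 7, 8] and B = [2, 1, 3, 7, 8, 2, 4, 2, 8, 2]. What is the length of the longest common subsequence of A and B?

Backtracking the LCS table gives one alignment: 7 (A1,B4) → 4 (A5,B7) → 2 (A9,B8) → 8 (A12,B9).
So the longest common subsequence has length 4.

4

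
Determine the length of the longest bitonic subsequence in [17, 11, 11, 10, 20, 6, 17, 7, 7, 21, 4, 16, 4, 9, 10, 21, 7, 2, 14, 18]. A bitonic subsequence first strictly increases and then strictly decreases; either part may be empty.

7

One longest bitonic subsequence is 17, 20, 17, 16, 10, 7, 2 (positions 1,5,7,12,15,17,18): it rises to 20 then falls. Length 7 is optimal.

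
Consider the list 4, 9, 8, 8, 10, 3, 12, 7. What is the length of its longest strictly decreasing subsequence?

3

One longest decreasing subsequence is 9, 8, 3 (positions 2,3,6), of length 3; no longer one exists.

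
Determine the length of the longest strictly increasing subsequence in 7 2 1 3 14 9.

Scanning left to right, the best length ending at each element is: 7→1, 2→1, 1→1, 3→2, 14→3, 9→3.
So the longest increasing subsequence has length 3, e.g. 2, 3, 14.

3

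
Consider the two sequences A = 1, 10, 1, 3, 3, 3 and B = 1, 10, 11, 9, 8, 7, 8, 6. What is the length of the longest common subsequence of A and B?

2

Backtracking the LCS table gives one alignment: 1 (A1,B1) → 10 (A2,B2).
So the longest common subsequence has length 2.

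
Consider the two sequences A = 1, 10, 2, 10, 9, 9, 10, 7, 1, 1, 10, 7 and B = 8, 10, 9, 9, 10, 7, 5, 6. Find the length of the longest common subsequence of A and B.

Backtracking the LCS table gives one alignment: 10 (A4,B2) → 9 (A5,B3) → 9 (A6,B4) → 10 (A7,B5) → 7 (A8,B6).
So the longest common subsequence has length 5.

5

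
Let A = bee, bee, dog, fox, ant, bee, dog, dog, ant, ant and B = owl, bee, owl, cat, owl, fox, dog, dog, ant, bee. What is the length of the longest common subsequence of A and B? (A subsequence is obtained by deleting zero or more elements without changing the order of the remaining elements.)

5

Backtracking the LCS table gives one alignment: bee (A1,B2) → fox (A4,B6) → dog (A7,B7) → dog (A8,B8) → ant (A9,B9).
So the longest common subsequence has length 5.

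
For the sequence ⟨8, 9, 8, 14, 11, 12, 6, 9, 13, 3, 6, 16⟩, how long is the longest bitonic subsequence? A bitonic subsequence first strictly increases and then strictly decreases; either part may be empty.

6

Let inc[i] be the LIS ending at i and dec[i] the longest strictly decreasing subsequence starting at i. inc = [1, 2, 1, 3, 3, 4, 1, 2, 5, 1, 2, 6], dec = [3, 4, 3, 4, 3, 3, 2, 2, 2, 1, 1, 1].
max_i inc[i]+dec[i]−1 = 6, with one witness 8, 9, 14, 12, 9, 6.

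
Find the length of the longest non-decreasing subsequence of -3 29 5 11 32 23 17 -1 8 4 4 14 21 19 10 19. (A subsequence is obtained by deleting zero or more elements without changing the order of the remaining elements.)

7

Let dp[i] be the longest non-decreasing subsequence ending at position i. Then dp = [1, 2, 2, 3, 4, 4, 4, 2, 3, 3, 4, 5, 6, 6, 5, 7].
The maximum is 7; one witness is -3, -1, 4, 4, 14, 19, 19 at positions 1,8,10,11,12,14,16.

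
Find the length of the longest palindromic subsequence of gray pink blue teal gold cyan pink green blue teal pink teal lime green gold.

7

One longest palindromic subsequence is gold green teal pink teal green gold (positions 5,8,10,11,12,14,15); it reads the same forward and backward, and the interval DP gives dp[1][15] = 7.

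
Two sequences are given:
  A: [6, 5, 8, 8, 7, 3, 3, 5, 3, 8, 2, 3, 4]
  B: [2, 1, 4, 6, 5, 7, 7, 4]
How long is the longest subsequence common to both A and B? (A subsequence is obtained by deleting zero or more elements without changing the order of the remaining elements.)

A longest common subsequence is 6, 5, 7, 4 (length 4); the LCS DP confirms no longer common subsequence exists.

4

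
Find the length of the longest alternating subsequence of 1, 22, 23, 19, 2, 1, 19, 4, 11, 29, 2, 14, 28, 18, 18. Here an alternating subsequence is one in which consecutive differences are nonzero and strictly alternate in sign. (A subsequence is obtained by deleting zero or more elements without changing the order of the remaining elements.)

9

A longest alternating subsequence is 1, 22, 2, 19, 4, 11, 2, 28, 18 (positions 1,2,5,7,8,9,11,13,14); its 8 consecutive differences strictly alternate in sign, and length 9 is optimal.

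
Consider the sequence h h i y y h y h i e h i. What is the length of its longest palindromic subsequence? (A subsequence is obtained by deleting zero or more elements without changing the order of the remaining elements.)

One longest palindromic subsequence is hihyhih (positions 2,3,6,7,8,9,11); it reads the same forward and backward, and the interval DP gives dp[1][12] = 7.

7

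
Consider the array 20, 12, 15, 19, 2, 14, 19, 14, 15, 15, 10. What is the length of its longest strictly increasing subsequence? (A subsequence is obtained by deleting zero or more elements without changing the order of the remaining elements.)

3

Scanning left to right, the best length ending at each element is: 20→1, 12→1, 15→2, 19→3, 2→1, 14→2, 19→3, 14→2, 15→3, 15→3, 10→2.
So the longest increasing subsequence has length 3, e.g. 12, 15, 19.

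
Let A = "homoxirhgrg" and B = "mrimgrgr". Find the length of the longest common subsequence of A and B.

Backtracking the LCS table gives one alignment: m (A3,B1) → i (A6,B3) → r (A7,B6) → g (A9,B7) → r (A10,B8).
So the longest common subsequence has length 5.

5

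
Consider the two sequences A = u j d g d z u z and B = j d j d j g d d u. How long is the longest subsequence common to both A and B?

A longest common subsequence is jdgdu (length 5); the LCS DP confirms no longer common subsequence exists.

5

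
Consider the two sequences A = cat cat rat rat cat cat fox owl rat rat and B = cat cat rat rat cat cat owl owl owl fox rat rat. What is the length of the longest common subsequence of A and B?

A longest common subsequence is cat, cat, rat, rat, cat, cat, fox, rat, rat (length 9); the LCS DP confirms no longer common subsequence exists.

9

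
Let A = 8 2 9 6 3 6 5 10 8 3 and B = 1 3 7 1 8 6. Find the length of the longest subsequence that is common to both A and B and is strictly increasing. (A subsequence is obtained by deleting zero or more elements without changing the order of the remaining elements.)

2

A longest common strictly increasing subsequence is 3, 8 (length 2); it appears in order in both A and B, and no longer such subsequence exists.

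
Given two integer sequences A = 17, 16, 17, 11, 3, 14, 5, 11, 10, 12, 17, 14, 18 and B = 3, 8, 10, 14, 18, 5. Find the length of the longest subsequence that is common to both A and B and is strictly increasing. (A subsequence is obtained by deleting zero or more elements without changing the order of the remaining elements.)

A longest common strictly increasing subsequence is 3, 10, 14, 18 (length 4); it appears in order in both A and B, and no longer such subsequence exists.

4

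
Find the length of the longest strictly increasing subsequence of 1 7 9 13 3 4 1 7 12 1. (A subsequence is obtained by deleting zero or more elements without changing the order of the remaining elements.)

5

One longest increasing subsequence is 1, 3, 4, 7, 12 (positions 1,5,6,8,9), of length 5; no longer one exists.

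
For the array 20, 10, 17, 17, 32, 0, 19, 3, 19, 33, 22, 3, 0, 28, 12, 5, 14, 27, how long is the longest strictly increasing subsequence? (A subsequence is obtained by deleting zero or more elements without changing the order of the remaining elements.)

5

Scanning left to right, the best length ending at each element is: 20→1, 10→1, 17→2, 17→2, 32→3, 0→1, 19→3, 3→2, 19→3, 33→4, 22→4, 3→2, 0→1, 28→5, 12→3, 5→3, 14→4, 27→5.
So the longest increasing subsequence has length 5, e.g. 10, 17, 19, 22, 28.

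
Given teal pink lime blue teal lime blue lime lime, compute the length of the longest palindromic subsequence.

5

Using dp[i][j] = 2 + dp[i+1][j−1] if the ends match, else max(dp[i+1][j], dp[i][j−1]):
dp[1][9] = 5. A witness is lime lime blue lime lime at positions 3,6,7,8,9.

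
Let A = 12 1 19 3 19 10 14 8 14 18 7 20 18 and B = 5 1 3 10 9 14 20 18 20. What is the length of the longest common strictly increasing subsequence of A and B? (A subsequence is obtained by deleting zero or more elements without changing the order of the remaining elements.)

For each value that appears in both, track the longest common increasing run ending there.
The best achievable length is 6; one witness is 1, 3, 10, 14, 18, 20 (A-positions 2,4,6,7,10,12, B-positions 2,3,4,6,8,9).

6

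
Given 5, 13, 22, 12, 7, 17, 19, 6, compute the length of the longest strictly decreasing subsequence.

Scanning left to right, the best length ending at each element is: 5→1, 13→1, 22→1, 12→2, 7→3, 17→2, 19→2, 6→4.
So the longest decreasing subsequence has length 4, e.g. 13, 12, 7, 6.

4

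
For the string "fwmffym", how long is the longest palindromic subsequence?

4

Using dp[i][j] = 2 + dp[i+1][j−1] if the ends match, else max(dp[i+1][j], dp[i][j−1]):
dp[1][7] = 4. A witness is mffm at positions 3,4,5,7.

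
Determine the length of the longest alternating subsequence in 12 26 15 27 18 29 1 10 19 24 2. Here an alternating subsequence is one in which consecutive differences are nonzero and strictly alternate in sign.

A longest alternating subsequence is 12, 26, 15, 27, 18, 29, 1, 10, 2 (positions 1,2,3,4,5,6,7,8,11); its 8 consecutive differences strictly alternate in sign, and length 9 is optimal.

9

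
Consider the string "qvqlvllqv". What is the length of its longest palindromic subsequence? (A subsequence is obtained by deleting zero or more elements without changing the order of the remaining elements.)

7

One longest palindromic subsequence is vqlllqv (positions 2,3,4,6,7,8,9); it reads the same forward and backward, and the interval DP gives dp[1][9] = 7.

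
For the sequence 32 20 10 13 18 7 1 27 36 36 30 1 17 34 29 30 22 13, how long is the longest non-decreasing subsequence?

6

Let dp[i] be the longest non-decreasing subsequence ending at position i. Then dp = [1, 1, 1, 2, 3, 1, 1, 4, 5, 6, 5, 2, 3, 6, 5, 6, 4, 3].
The maximum is 6; one witness is 10, 13, 18, 27, 36, 36 at positions 3,4,5,8,9,10.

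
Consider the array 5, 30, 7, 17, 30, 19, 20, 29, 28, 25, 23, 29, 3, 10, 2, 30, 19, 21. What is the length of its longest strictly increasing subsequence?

8

Scanning left to right, the best length ending at each element is: 5→1, 30→2, 7→2, 17→3, 30→4, 19→4, 20→5, 29→6, 28→6, 25→6, 23→6, 29→7, 3→1, 10→3, 2→1, 30→8, 19→4, 21→6.
So the longest increasing subsequence has length 8, e.g. 5, 7, 17, 19, 20, 28, 29, 30.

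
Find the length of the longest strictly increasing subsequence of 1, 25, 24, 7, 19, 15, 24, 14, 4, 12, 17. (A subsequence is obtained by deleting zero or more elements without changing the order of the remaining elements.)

4

Scanning left to right, the best length ending at each element is: 1→1, 25→2, 24→2, 7→2, 19→3, 15→3, 24→4, 14→3, 4→2, 12→3, 17→4.
So the longest increasing subsequence has length 4, e.g. 1, 7, 19, 24.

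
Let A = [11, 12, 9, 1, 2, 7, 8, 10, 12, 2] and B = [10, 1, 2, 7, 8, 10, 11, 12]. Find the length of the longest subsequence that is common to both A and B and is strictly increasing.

6

A longest common strictly increasing subsequence is 1, 2, 7, 8, 10, 12 (length 6); it appears in order in both A and B, and no longer such subsequence exists.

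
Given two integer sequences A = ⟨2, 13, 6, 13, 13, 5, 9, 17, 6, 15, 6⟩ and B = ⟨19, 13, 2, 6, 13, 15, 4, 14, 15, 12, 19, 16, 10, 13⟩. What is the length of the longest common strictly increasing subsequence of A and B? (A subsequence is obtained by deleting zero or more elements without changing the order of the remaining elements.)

For each value that appears in both, track the longest common increasing run ending there.
The best achievable length is 4; one witness is 2, 6, 13, 15 (A-positions 1,3,4,10, B-positions 3,4,5,6).

4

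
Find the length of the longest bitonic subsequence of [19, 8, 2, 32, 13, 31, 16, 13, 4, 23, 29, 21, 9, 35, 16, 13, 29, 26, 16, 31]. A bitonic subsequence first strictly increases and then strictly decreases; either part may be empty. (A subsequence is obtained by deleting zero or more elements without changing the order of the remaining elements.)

Let inc[i] be the LIS ending at i and dec[i] the longest strictly decreasing subsequence starting at i. inc = [1, 1, 1, 2, 2, 3, 3, 2, 2, 4, 5, 4, 3, 6, 4, 4, 5, 5, 5, 6], dec = [4, 2, 1, 6, 2, 5, 3, 2, 1, 4, 4, 3, 1, 4, 2, 1, 3, 2, 1, 1].
max_i inc[i]+dec[i]−1 = 9, with one witness 8, 13, 16, 23, 29, 35, 29, 26, 16.

9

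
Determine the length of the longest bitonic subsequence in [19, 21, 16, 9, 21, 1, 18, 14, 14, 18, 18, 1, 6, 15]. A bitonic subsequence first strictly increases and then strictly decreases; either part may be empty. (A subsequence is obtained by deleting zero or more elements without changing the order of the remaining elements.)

One longest bitonic subsequence is 19, 21, 18, 14, 6 (positions 1,2,7,9,13): it rises to 21 then falls. Length 5 is optimal.

5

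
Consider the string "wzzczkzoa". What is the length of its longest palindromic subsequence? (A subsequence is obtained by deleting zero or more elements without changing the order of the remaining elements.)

Using dp[i][j] = 2 + dp[i+1][j−1] if the ends match, else max(dp[i+1][j], dp[i][j−1]):
dp[1][9] = 5. A witness is zzczz at positions 2,3,4,5,7.

5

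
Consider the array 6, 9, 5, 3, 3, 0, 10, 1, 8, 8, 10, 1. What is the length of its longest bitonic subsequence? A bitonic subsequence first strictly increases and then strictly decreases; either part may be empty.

5

Let inc[i] be the LIS ending at i and dec[i] the longest strictly decreasing subsequence starting at i. inc = [1, 2, 1, 1, 1, 1, 3, 2, 3, 3, 4, 2], dec = [4, 4, 3, 2, 2, 1, 3, 1, 2, 2, 2, 1].
max_i inc[i]+dec[i]−1 = 5, with one witness 6, 9, 5, 3, 1.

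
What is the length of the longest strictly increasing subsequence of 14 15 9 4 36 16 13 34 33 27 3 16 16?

Let dp[i] be the longest increasing subsequence ending at position i. Then dp = [1, 2, 1, 1, 3, 3, 2, 4, 4, 4, 1, 3, 3].
The maximum is 4; one witness is 14, 15, 16, 34 at positions 1,2,6,8.

4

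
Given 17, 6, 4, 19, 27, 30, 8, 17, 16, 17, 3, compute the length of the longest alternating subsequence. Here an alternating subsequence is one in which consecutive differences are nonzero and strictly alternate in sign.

Track the best alternating length ending on an up-step vs a down-step at each position: up/down = 1/1, 1/2, 1/2, 3/1, 3/1, 3/1, 3/4, 5/4, 5/6, 7/4, 1/8.
The maximum over both is 8; one such subsequence is 17, 6, 19, 8, 17, 16, 17, 3.

8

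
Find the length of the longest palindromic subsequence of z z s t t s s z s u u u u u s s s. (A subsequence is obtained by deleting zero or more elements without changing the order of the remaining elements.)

Using dp[i][j] = 2 + dp[i+1][j−1] if the ends match, else max(dp[i+1][j], dp[i][j−1]):
dp[1][17] = 11. A witness is sssuuuuusss at positions 3,6,7,10,11,12,13,14,15,16,17.

11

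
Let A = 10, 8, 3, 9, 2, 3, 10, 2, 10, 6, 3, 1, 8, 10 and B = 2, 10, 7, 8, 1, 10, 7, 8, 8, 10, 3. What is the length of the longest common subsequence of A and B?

Backtracking the LCS table gives one alignment: 10 (A1,B2) → 8 (A2,B4) → 10 (A7,B6) → 10 (A9,B10) → 3 (A11,B11).
So the longest common subsequence has length 5.

5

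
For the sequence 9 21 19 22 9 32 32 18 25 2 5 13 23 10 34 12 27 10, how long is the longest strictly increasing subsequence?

One longest increasing subsequence is 9, 21, 22, 32, 34 (positions 1,2,4,6,15), of length 5; no longer one exists.

5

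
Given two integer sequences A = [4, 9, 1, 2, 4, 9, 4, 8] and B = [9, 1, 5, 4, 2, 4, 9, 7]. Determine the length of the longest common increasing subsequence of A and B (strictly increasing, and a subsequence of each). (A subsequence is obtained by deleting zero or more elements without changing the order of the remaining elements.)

A longest common strictly increasing subsequence is 1, 2, 4, 9 (length 4); it appears in order in both A and B, and no longer such subsequence exists.

4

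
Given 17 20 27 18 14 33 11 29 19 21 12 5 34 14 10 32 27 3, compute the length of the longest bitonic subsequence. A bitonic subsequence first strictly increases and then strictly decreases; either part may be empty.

9

One longest bitonic subsequence is 17, 20, 27, 33, 29, 21, 14, 10, 3 (positions 1,2,3,6,8,10,14,15,18): it rises to 33 then falls. Length 9 is optimal.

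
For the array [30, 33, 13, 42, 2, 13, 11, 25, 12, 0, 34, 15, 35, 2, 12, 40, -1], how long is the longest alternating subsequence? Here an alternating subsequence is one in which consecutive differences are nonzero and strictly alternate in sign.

15

A longest alternating subsequence is 30, 33, 13, 42, 2, 13, 11, 25, 12, 34, 15, 35, 2, 12, -1 (positions 1,2,3,4,5,6,7,8,9,11,12,13,14,15,17); its 14 consecutive differences strictly alternate in sign, and length 15 is optimal.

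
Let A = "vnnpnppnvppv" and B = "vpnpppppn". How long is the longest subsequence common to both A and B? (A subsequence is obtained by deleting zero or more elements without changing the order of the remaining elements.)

A longest common subsequence is vnppppp (length 7); the LCS DP confirms no longer common subsequence exists.

7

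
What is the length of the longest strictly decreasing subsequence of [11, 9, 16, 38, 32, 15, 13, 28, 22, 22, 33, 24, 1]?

5

One longest decreasing subsequence is 38, 32, 15, 13, 1 (positions 4,5,6,7,13), of length 5; no longer one exists.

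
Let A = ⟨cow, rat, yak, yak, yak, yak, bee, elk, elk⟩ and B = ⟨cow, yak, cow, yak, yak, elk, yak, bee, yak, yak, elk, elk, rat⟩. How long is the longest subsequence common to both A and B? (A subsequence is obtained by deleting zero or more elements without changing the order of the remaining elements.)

A longest common subsequence is cow, yak, yak, yak, yak, bee, elk, elk (length 8); the LCS DP confirms no longer common subsequence exists.

8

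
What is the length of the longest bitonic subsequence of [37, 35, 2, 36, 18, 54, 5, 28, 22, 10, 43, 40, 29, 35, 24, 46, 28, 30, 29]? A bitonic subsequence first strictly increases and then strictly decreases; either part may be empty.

Let inc[i] be the LIS ending at i and dec[i] the longest strictly decreasing subsequence starting at i. inc = [1, 1, 1, 2, 2, 3, 2, 3, 3, 3, 4, 4, 4, 5, 4, 6, 5, 6, 6], dec = [5, 4, 1, 4, 2, 6, 1, 3, 2, 1, 5, 4, 2, 3, 1, 3, 1, 2, 1].
max_i inc[i]+dec[i]−1 = 8, with one witness 35, 36, 54, 43, 40, 35, 30, 29.

8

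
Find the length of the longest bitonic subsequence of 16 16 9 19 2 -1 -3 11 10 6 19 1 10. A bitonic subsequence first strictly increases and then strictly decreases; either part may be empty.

Let inc[i] be the LIS ending at i and dec[i] the longest strictly decreasing subsequence starting at i. inc = [1, 1, 1, 2, 1, 1, 1, 2, 2, 2, 3, 2, 3], dec = [5, 5, 4, 5, 3, 2, 1, 4, 3, 2, 2, 1, 1].
max_i inc[i]+dec[i]−1 = 6, with one witness 16, 19, 11, 10, 6, 1.

6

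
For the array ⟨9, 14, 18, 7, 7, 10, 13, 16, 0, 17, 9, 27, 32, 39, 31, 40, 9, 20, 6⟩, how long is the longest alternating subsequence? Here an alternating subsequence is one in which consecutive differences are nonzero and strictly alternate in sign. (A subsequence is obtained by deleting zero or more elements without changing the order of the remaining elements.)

A longest alternating subsequence is 9, 14, 7, 10, 0, 17, 9, 32, 31, 40, 9, 20, 6 (positions 1,2,4,6,9,10,11,13,15,16,17,18,19); its 12 consecutive differences strictly alternate in sign, and length 13 is optimal.

13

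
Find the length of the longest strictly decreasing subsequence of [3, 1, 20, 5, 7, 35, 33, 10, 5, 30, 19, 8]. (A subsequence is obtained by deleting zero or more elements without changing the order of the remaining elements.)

Scanning left to right, the best length ending at each element is: 3→1, 1→2, 20→1, 5→2, 7→2, 35→1, 33→2, 10→3, 5→4, 30→3, 19→4, 8→5.
So the longest decreasing subsequence has length 5, e.g. 35, 33, 30, 19, 8.

5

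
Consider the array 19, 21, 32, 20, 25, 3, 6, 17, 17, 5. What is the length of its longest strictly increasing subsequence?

One longest increasing subsequence is 19, 21, 32 (positions 1,2,3), of length 3; no longer one exists.

3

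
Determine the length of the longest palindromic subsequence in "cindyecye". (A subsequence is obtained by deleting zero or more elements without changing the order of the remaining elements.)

3

One longest palindromic subsequence is eye (positions 6,8,9); it reads the same forward and backward, and the interval DP gives dp[1][9] = 3.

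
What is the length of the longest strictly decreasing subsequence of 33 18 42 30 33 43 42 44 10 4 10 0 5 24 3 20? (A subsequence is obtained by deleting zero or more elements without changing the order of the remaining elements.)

Let dp[i] be the longest decreasing subsequence ending at position i. Then dp = [1, 2, 1, 2, 2, 1, 2, 1, 3, 4, 3, 5, 4, 3, 5, 4].
The maximum is 5; one witness is 33, 18, 10, 4, 0 at positions 1,2,9,10,12.

5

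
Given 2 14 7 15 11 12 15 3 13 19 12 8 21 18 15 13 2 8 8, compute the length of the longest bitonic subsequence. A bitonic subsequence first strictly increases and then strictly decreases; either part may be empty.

11

One longest bitonic subsequence is 2, 7, 11, 12, 15, 19, 21, 18, 15, 13, 8 (positions 1,3,5,6,7,10,13,14,15,16,19): it rises to 21 then falls. Length 11 is optimal.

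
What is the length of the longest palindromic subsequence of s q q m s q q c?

One longest palindromic subsequence is qqsqq (positions 2,3,5,6,7); it reads the same forward and backward, and the interval DP gives dp[1][8] = 5.

5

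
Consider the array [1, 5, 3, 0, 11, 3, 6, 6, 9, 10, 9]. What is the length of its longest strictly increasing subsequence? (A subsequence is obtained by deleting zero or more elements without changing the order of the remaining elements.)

Scanning left to right, the best length ending at each element is: 1→1, 5→2, 3→2, 0→1, 11→3, 3→2, 6→3, 6→3, 9→4, 10→5, 9→4.
So the longest increasing subsequence has length 5, e.g. 1, 5, 6, 9, 10.

5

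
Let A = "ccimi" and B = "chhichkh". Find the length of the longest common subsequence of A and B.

2

Backtracking the LCS table gives one alignment: c (A1,B1) → c (A2,B5).
So the longest common subsequence has length 2.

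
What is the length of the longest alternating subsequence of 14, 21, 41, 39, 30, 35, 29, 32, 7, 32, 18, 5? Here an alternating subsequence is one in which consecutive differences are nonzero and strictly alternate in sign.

A longest alternating subsequence is 14, 41, 30, 35, 29, 32, 7, 32, 18 (positions 1,3,5,6,7,8,9,10,11); its 8 consecutive differences strictly alternate in sign, and length 9 is optimal.

9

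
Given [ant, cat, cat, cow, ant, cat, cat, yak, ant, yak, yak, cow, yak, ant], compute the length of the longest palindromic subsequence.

8

One longest palindromic subsequence is ant cow ant cat cat ant cow ant (positions 1,4,5,6,7,9,12,14); it reads the same forward and backward, and the interval DP gives dp[1][14] = 8.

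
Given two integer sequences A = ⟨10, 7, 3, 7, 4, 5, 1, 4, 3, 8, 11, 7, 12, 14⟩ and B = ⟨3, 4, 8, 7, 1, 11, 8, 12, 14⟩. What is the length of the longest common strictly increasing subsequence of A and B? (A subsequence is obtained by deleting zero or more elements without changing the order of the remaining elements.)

For each value that appears in both, track the longest common increasing run ending there.
The best achievable length is 6; one witness is 3, 4, 8, 11, 12, 14 (A-positions 3,5,10,11,13,14, B-positions 1,2,3,6,8,9).

6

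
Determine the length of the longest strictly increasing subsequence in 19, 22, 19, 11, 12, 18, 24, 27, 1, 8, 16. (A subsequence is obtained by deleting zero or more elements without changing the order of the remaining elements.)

One longest increasing subsequence is 11, 12, 18, 24, 27 (positions 4,5,6,7,8), of length 5; no longer one exists.

5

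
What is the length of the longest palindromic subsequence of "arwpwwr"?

One longest palindromic subsequence is rwwwr (positions 2,3,5,6,7); it reads the same forward and backward, and the interval DP gives dp[1][7] = 5.

5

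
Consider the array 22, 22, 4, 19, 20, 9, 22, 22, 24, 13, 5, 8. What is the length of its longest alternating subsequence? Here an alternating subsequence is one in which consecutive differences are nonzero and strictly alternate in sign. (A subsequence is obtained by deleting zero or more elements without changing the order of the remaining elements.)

Track the best alternating length ending on an up-step vs a down-step at each position: up/down = 1/1, 1/1, 1/2, 3/2, 3/2, 3/4, 5/1, 5/1, 5/1, 5/6, 3/6, 7/6.
The maximum over both is 7; one such subsequence is 22, 4, 19, 9, 22, 5, 8.

7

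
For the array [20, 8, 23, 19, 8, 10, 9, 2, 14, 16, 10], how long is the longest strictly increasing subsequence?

Let dp[i] be the longest increasing subsequence ending at position i. Then dp = [1, 1, 2, 2, 1, 2, 2, 1, 3, 4, 3].
The maximum is 4; one witness is 8, 10, 14, 16 at positions 2,6,9,10.

4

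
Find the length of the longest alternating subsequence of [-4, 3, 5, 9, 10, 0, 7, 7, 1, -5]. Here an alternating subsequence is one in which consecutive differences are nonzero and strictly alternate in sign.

A longest alternating subsequence is -4, 3, 0, 7, 1 (positions 1,2,6,7,9); its 4 consecutive differences strictly alternate in sign, and length 5 is optimal.

5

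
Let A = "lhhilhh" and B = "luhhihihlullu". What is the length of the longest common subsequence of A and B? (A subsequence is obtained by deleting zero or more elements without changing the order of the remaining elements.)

6

Backtracking the LCS table gives one alignment: l (A1,B1) → h (A2,B3) → h (A3,B4) → i (A4,B5) → h (A6,B6) → h (A7,B8).
So the longest common subsequence has length 6.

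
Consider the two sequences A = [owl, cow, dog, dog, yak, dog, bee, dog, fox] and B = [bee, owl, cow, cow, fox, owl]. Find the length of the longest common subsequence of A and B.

3

A longest common subsequence is owl, cow, fox (length 3); the LCS DP confirms no longer common subsequence exists.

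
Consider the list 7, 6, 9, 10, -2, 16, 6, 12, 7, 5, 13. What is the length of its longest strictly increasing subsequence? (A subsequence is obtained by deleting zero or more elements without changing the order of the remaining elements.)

5

One longest increasing subsequence is 7, 9, 10, 12, 13 (positions 1,3,4,8,11), of length 5; no longer one exists.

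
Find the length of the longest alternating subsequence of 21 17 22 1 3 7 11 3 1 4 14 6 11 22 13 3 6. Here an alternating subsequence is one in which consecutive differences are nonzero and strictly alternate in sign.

11

A longest alternating subsequence is 21, 17, 22, 1, 7, 3, 14, 6, 11, 3, 6 (positions 1,2,3,4,6,8,11,12,13,16,17); its 10 consecutive differences strictly alternate in sign, and length 11 is optimal.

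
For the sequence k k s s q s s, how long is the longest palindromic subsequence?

One longest palindromic subsequence is ssqss (positions 3,4,5,6,7); it reads the same forward and backward, and the interval DP gives dp[1][7] = 5.

5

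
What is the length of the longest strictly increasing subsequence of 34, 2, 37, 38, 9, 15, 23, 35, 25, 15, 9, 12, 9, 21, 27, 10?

6

Let dp[i] be the longest increasing subsequence ending at position i. Then dp = [1, 1, 2, 3, 2, 3, 4, 5, 5, 3, 2, 3, 2, 4, 6, 3].
The maximum is 6; one witness is 2, 9, 15, 23, 25, 27 at positions 2,5,6,7,9,15.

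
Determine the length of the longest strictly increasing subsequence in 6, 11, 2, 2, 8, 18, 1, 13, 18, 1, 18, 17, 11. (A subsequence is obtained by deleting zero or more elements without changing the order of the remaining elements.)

4

One longest increasing subsequence is 6, 11, 13, 18 (positions 1,2,8,9), of length 4; no longer one exists.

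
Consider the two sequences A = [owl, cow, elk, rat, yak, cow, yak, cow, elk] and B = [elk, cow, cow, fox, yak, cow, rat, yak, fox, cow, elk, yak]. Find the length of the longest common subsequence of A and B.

Backtracking the LCS table gives one alignment: cow (A2,B3) → yak (A5,B5) → cow (A6,B6) → yak (A7,B8) → cow (A8,B10) → elk (A9,B11).
So the longest common subsequence has length 6.

6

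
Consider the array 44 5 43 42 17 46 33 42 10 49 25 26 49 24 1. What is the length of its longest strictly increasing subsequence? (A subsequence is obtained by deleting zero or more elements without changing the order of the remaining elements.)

One longest increasing subsequence is 5, 17, 33, 42, 49 (positions 2,5,7,8,10), of length 5; no longer one exists.

5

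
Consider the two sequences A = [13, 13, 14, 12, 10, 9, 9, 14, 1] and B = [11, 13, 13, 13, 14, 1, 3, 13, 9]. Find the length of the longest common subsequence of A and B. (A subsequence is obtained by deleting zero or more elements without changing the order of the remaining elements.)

Backtracking the LCS table gives one alignment: 13 (A1,B3) → 13 (A2,B4) → 14 (A3,B5) → 9 (A7,B9).
So the longest common subsequence has length 4.

4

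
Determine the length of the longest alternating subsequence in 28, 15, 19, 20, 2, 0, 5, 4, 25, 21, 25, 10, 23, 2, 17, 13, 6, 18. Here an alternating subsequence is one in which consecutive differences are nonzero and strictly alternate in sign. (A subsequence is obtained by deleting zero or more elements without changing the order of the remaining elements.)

15

Track the best alternating length ending on an up-step vs a down-step at each position: up/down = 1/1, 1/2, 3/2, 3/2, 1/4, 1/4, 5/4, 5/6, 7/2, 7/8, 9/2, 7/10, 11/10, 5/12, 13/12, 13/14, 13/14, 15/12.
The maximum over both is 15; one such subsequence is 28, 15, 19, 2, 5, 4, 25, 21, 25, 10, 23, 2, 17, 13, 18.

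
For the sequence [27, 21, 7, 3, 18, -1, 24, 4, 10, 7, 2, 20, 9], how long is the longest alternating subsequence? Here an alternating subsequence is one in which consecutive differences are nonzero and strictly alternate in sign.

10

A longest alternating subsequence is 27, 7, 18, -1, 24, 4, 10, 7, 20, 9 (positions 1,3,5,6,7,8,9,10,12,13); its 9 consecutive differences strictly alternate in sign, and length 10 is optimal.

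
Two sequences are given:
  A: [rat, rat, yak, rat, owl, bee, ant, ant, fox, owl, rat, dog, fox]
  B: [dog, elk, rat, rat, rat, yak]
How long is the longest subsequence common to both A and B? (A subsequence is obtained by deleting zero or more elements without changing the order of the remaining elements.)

3

A longest common subsequence is rat, rat, yak (length 3); the LCS DP confirms no longer common subsequence exists.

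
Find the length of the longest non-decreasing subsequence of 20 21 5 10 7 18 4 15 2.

3

Let dp[i] be the longest non-decreasing subsequence ending at position i. Then dp = [1, 2, 1, 2, 2, 3, 1, 3, 1].
The maximum is 3; one witness is 5, 10, 18 at positions 3,4,6.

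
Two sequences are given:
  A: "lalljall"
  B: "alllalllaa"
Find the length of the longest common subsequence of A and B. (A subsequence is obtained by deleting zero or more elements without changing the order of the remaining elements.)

Backtracking the LCS table gives one alignment: l (A1,B2) → l (A3,B3) → l (A4,B4) → a (A6,B5) → l (A7,B7) → l (A8,B8).
So the longest common subsequence has length 6.

6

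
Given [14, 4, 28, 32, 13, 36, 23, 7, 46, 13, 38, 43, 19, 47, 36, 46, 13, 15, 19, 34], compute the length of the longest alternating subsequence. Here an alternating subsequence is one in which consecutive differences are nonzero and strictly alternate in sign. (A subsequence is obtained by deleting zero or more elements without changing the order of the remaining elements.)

Track the best alternating length ending on an up-step vs a down-step at each position: up/down = 1/1, 1/2, 3/1, 3/1, 3/4, 5/1, 5/6, 3/6, 7/1, 7/8, 9/8, 9/8, 9/10, 11/1, 11/12, 13/12, 7/14, 15/14, 15/14, 15/14.
The maximum over both is 15; one such subsequence is 14, 4, 28, 13, 36, 23, 46, 13, 38, 19, 47, 36, 46, 13, 15.

15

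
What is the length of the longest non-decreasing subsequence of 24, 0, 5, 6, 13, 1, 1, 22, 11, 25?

6

Scanning left to right, the best length ending at each element is: 24→1, 0→1, 5→2, 6→3, 13→4, 1→2, 1→3, 22→5, 11→4, 25→6.
So the longest non-decreasing subsequence has length 6, e.g. 0, 5, 6, 13, 22, 25.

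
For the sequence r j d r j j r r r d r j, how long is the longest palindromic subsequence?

Using dp[i][j] = 2 + dp[i+1][j−1] if the ends match, else max(dp[i+1][j], dp[i][j−1]):
dp[1][12] = 8. A witness is jdrrrrdj at positions 2,3,4,7,8,9,10,12.

8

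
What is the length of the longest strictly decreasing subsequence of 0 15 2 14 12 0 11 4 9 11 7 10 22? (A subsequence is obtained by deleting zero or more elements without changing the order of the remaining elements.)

6

Scanning left to right, the best length ending at each element is: 0→1, 15→1, 2→2, 14→2, 12→3, 0→4, 11→4, 4→5, 9→5, 11→4, 7→6, 10→5, 22→1.
So the longest decreasing subsequence has length 6, e.g. 15, 14, 12, 11, 9, 7.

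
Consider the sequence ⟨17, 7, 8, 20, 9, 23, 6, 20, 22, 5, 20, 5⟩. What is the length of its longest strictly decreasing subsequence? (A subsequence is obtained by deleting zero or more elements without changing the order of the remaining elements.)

4

Scanning left to right, the best length ending at each element is: 17→1, 7→2, 8→2, 20→1, 9→2, 23→1, 6→3, 20→2, 22→2, 5→4, 20→3, 5→4.
So the longest decreasing subsequence has length 4, e.g. 17, 7, 6, 5.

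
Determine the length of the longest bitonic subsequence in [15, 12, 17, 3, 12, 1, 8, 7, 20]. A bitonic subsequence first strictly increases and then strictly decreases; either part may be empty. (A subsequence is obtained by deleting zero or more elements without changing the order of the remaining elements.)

One longest bitonic subsequence is 15, 17, 12, 8, 7 (positions 1,3,5,7,8): it rises to 17 then falls. Length 5 is optimal.

5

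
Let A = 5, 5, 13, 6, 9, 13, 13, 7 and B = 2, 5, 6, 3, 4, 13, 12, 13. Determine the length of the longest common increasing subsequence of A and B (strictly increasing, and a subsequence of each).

A longest common strictly increasing subsequence is 5, 6, 13 (length 3); it appears in order in both A and B, and no longer such subsequence exists.

3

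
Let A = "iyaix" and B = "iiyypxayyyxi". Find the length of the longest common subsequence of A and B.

4

Backtracking the LCS table gives one alignment: i (A1,B2) → y (A2,B4) → a (A3,B7) → i (A4,B12).
So the longest common subsequence has length 4.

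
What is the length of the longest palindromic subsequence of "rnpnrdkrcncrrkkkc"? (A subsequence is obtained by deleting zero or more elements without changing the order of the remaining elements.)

7

One longest palindromic subsequence is krcncrk (positions 7,8,9,10,11,13,16); it reads the same forward and backward, and the interval DP gives dp[1][17] = 7.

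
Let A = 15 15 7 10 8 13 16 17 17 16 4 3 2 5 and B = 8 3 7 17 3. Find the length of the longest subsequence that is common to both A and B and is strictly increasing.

A longest common strictly increasing subsequence is 8, 17 (length 2); it appears in order in both A and B, and no longer such subsequence exists.

2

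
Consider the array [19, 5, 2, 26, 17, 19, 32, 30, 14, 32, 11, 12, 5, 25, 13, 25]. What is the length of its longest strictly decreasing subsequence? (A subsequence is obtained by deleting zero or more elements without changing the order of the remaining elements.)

5

One longest decreasing subsequence is 19, 17, 14, 11, 5 (positions 1,5,9,11,13), of length 5; no longer one exists.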